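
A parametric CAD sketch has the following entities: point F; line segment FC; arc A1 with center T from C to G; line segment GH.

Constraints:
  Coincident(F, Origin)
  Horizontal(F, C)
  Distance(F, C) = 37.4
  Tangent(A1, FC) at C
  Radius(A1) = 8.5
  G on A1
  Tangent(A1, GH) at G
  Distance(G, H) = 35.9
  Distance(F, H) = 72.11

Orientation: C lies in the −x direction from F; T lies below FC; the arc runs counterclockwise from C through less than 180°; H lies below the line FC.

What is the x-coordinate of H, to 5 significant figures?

-63.022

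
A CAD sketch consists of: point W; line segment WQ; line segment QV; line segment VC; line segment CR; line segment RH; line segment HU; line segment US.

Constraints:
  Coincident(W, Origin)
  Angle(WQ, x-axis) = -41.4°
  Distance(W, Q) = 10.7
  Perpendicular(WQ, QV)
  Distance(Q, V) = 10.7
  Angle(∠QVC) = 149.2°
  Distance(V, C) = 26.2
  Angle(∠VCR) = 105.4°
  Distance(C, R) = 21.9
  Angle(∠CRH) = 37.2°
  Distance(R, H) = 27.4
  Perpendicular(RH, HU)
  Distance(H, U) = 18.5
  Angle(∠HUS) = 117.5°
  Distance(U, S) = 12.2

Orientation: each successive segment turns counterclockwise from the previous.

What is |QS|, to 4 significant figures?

44.81

W is at the origin; WQ runs at -41.4° with length 10.7, so Q = (8.026, -7.076). The perpendicularity gives QV at right angles to WQ, so QV runs at 48.60°; with |QV| = 10.7, V = (15.10, 0.9502). ∠QVC = 149.2° gives VC at 79.40° from the x-axis; with |VC| = 26.2, C = (19.92, 26.70). ∠VCR = 105.4° gives CR at 154.0° from the x-axis; with |CR| = 21.9, R = (0.2382, 36.30). ∠CRH = 37.2° gives RH at -63.20° from the x-axis; with |RH| = 27.4, H = (12.59, 11.85). RH ⟂ HU, so HU runs at 26.80°; with |HU| = 18.5, U = (29.11, 20.19). ∠HUS = 117.5° gives US at 89.30° from the x-axis; with |US| = 12.2, S = (29.25, 32.39). Then |QS| = |S − Q| = 44.81.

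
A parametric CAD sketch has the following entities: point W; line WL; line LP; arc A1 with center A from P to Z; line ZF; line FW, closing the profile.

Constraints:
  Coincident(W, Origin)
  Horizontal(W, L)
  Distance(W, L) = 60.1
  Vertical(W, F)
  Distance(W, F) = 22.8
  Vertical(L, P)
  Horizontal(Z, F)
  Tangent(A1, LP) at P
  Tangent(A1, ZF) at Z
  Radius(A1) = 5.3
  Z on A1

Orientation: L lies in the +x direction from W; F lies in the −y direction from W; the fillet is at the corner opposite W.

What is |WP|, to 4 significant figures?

62.60

W is at the origin; W and L share the same y with |WL| = 60.1 and L on the +x side, so L = (60.10, 0.000). WF is vertical with |WF| = 22.8 and F on the −y side, so F = (0.000, -22.80). The virtual corner opposite W is at (60.10, -22.80). Tangency of A1 to LP means the radius AP is perpendicular to LP and the tangent condition forces AZ to be normal to ZF, with radius 5.3, so the center A sits 5.3 in from both sides at A = (54.80, -17.50). That places the tangent points at P = (60.10, -17.50) on LP and Z = (54.80, -22.80) on ZF. Then |WP| = |P − W| = 62.60.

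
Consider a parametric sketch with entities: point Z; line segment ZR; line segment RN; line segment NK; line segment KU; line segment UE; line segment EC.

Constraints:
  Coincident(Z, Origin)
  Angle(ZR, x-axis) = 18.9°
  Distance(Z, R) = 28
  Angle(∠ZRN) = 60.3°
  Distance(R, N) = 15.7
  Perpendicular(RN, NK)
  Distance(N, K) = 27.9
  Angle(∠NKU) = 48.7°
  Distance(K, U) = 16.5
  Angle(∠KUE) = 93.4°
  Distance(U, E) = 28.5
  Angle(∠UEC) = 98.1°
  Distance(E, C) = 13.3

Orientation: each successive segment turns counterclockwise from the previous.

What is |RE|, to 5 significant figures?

21.520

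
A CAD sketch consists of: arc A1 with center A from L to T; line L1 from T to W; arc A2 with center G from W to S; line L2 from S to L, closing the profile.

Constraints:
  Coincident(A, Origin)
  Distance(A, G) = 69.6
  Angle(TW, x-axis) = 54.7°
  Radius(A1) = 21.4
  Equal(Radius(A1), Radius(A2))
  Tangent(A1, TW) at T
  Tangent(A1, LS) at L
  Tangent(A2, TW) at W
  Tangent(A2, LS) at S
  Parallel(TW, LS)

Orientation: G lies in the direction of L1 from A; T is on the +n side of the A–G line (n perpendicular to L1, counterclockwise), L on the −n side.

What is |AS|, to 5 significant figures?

72.816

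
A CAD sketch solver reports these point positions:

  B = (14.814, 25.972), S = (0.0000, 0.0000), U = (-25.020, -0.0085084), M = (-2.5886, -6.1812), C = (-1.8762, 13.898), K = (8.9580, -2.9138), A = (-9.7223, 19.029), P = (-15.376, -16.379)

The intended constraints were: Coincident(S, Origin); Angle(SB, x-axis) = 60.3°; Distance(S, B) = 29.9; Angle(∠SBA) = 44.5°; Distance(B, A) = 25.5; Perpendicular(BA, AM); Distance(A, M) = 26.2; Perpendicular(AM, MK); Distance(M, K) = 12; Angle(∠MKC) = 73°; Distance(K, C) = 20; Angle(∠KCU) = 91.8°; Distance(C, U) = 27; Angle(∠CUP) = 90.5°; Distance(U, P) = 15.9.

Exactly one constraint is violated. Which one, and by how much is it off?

Distance(U, P) = 15.9 — off by 3.10.

S = (0.00, 0.00) ✓; SB at 60.30° ✓; |SB| = 29.90 ✓; ∠SBA = 44.50° ✓; |BA| = 25.50 ✓; ∠(BA, AM) = 90.00° ✓; |AM| = 26.20 ✓; ∠(AM, MK) = 90.00° ✓; |MK| = 12.00 ✓; ∠MKC = 73.00° ✓; |KC| = 20.00 ✓; ∠KCU = 91.80° ✓; |CU| = 27.00 ✓; ∠CUP = 90.50° ✓; |UP| = 19.00 ✗.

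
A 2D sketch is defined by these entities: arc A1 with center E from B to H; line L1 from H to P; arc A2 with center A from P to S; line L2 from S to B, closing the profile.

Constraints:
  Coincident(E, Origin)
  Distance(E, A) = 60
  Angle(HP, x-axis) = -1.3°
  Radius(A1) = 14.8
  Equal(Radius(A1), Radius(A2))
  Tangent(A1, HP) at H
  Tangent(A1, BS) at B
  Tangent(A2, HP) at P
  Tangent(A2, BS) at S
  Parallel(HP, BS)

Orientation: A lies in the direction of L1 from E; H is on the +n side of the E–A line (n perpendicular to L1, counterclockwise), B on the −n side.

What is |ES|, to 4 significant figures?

61.80

The slot axis is L1's direction at -1.3°, so u = (cos -1.3°, sin -1.3°) = (0.9997, -0.02269) and n = (−sin -1.3°, cos -1.3°) = (0.02269, 0.9997). E is at the origin and A lies 60.0 along u from E, so A = 60.0·u = (59.98, -1.361). Tangency of A1 to both parallel lines with radius 14.8 puts H and B at E ± 14.8·n: H = (0.3358, 14.80), B = (-0.3358, -14.80). Equal radii place P and S the same way about A: P = A + 14.8·n = (60.32, 13.43), S = A − 14.8·n = (59.65, -16.16). Then |ES| = |S − E| = 61.80.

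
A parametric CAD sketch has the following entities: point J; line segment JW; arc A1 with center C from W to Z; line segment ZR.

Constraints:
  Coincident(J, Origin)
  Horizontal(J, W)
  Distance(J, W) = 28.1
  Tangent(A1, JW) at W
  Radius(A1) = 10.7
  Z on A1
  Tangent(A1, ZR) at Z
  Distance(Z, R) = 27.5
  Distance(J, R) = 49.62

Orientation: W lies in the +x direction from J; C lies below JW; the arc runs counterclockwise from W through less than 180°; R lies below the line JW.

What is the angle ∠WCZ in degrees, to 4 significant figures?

113.2°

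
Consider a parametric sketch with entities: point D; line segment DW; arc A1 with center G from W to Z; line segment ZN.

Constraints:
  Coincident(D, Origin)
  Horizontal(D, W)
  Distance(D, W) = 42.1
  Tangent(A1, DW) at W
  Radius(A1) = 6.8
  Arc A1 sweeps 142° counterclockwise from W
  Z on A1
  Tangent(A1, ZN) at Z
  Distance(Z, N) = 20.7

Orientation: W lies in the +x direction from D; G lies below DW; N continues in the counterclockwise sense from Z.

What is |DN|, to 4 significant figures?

59.67

D is at the origin; DW is horizontal with |DW| = 42.1 and W on the +x side, so W = (42.10, 0.000). The tangent condition forces GW to be normal to DW, so G = W + (0, -6.8) = (42.10, -6.800). On A1, W sits at bearing 90° from G; a 142° counterclockwise sweep puts Z at bearing 232°, so Z = G + 6.8·(cos 232°, sin 232°) = (37.91, -12.16). Tangency of A1 to ZN means the radius GZ is perpendicular to ZN, so ZN runs along (−sin 232°, cos 232°); with |ZN| = 20.7, N = (54.23, -24.90). Then |DN| = |N − D| = 59.67.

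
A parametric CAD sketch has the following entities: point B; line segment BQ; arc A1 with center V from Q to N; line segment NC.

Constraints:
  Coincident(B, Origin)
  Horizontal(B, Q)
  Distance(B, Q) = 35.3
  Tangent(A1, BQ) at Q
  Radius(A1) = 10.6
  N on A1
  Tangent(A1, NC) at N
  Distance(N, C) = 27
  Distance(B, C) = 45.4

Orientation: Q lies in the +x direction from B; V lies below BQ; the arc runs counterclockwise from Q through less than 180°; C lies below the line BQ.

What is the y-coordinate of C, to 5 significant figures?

-37.781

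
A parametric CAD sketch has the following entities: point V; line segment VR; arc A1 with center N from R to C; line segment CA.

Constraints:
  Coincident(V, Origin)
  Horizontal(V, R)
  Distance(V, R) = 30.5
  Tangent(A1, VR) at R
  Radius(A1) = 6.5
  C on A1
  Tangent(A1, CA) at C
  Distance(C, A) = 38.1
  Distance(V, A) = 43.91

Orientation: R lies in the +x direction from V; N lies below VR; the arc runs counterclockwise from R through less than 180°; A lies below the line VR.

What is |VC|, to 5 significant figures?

24.698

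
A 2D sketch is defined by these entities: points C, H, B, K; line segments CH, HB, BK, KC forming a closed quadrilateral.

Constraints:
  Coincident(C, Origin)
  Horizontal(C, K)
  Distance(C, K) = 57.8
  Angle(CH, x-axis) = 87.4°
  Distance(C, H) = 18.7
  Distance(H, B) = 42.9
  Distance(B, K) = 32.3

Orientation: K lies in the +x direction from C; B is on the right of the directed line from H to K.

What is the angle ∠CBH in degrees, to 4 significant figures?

23.59°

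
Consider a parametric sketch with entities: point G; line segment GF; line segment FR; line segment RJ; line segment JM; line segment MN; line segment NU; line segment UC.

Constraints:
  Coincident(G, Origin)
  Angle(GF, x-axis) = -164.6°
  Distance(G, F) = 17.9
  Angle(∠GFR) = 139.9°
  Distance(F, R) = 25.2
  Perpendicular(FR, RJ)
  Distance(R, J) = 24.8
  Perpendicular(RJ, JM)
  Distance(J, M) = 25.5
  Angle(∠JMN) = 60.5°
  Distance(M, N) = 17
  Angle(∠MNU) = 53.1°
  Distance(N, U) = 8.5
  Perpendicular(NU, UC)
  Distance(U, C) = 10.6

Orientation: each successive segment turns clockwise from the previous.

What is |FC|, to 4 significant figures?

22.11

∠MNU = 53.1° gives NU at 88.90° from the x-axis; with |NU| = 8.5, U = (-20.25, 16.21). The perpendicularity gives UC at right angles to NU, so UC runs at -1.100°; with |UC| = 10.6, C = (-9.649, 16.00). Then |FC| = |C − F| = 22.11.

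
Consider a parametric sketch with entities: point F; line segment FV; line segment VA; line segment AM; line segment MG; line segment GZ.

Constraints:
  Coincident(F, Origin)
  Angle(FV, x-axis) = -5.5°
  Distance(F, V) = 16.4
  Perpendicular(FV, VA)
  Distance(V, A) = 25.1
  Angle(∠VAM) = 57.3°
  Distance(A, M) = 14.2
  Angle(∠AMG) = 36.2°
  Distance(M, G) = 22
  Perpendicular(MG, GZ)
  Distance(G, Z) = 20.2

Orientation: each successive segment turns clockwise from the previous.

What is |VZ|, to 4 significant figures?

37.95

F is at the origin; FV runs at -5.5° with length 16.4, so V = (16.32, -1.572). FV ⟂ VA, so VA runs at -95.50°; with |VA| = 25.1, A = (13.92, -26.56). ∠VAM = 57.3° gives AM at 141.8° from the x-axis; with |AM| = 14.2, M = (2.760, -17.77). ∠AMG = 36.2° gives MG at -2.000° from the x-axis; with |MG| = 22.0, G = (24.75, -18.54). The perpendicularity gives GZ at right angles to MG, so GZ runs at -92.00°; with |GZ| = 20.2, Z = (24.04, -38.73). Then |VZ| = |Z − V| = 37.95.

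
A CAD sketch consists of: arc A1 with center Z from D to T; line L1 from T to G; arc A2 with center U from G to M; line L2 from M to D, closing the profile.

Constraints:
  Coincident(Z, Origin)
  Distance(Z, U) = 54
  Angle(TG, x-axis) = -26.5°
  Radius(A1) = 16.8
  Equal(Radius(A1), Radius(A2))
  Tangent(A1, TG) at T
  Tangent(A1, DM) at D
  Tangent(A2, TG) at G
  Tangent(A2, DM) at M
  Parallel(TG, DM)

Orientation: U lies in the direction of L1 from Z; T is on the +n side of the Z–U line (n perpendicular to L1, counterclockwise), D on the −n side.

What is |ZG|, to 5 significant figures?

56.553

The slot axis is L1's direction at -26.5°, so u = (cos -26.5°, sin -26.5°) = (0.89493, -0.44620) and n = (−sin -26.5°, cos -26.5°) = (0.44620, 0.89493). Z is at the origin and U lies 54.0 along u from Z, so U = 54.0·u = (48.326, -24.095). Tangency of A1 to both parallel lines with radius 16.8 puts T and D at Z ± 16.8·n: T = (7.4961, 15.035), D = (-7.4961, -15.035). Equal radii place G and M the same way about U: G = U + 16.8·n = (55.823, -9.0598), M = U − 16.8·n = (40.830, -39.130). Then |ZG| = |G − Z| = 56.553.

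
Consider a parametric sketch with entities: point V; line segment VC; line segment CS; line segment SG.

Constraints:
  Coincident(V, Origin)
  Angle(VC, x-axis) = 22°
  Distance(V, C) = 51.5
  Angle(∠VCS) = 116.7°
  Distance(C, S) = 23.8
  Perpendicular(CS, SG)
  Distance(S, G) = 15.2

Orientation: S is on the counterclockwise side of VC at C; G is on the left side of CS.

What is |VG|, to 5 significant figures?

56.147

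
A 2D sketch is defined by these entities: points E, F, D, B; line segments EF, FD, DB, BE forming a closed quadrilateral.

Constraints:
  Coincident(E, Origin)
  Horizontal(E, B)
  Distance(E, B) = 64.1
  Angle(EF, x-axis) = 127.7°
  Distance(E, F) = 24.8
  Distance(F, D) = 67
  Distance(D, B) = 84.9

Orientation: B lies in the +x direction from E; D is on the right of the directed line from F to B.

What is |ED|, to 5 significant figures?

47.320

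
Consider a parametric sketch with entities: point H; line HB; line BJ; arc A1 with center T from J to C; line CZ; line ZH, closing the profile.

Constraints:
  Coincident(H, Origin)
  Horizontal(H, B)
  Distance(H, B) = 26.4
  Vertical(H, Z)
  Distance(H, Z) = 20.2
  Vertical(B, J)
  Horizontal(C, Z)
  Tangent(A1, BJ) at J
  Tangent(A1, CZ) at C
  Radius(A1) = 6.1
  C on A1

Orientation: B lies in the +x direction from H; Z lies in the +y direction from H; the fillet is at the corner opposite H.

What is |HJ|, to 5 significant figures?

29.929

H is at the origin; H and B share the same y with |HB| = 26.4 and B on the +x side, so B = (26.400, 0.0000). H and Z share the same x with |HZ| = 20.2 and Z on the +y side, so Z = (0.0000, 20.200). The virtual corner opposite H is at (26.400, 20.200). Since A1 is tangent to BJ there, TJ ⟂ BJ and since A1 is tangent to CZ there, TC ⟂ CZ, with radius 6.1, so the center T sits 6.1 in from both sides at T = (20.300, 14.100). That places the tangent points at J = (26.400, 14.100) on BJ and C = (20.300, 20.200) on CZ. Then |HJ| = |J − H| = 29.929.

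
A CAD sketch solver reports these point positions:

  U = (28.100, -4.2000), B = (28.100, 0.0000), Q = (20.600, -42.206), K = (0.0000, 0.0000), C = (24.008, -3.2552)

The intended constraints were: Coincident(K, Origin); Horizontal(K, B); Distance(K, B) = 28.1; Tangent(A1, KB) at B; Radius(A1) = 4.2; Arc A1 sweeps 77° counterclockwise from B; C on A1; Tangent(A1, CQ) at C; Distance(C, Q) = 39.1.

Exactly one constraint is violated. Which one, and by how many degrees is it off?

Tangent(A1, CQ) at C — off by 8.00°.

K = (0.00, 0.00) ✓; K.y = 0.00, B.y = 0.00 ✓; |KB| = 28.10 ✓; ∠(UB, BK) = 90.00° ✓; |UB| = 4.200 ✓; bearing(U→C) − bearing(U→B) = 77.00° ✓; |UC| = 4.200 ✓; ∠(UC, CQ) = 82.00° ✗; |CQ| = 39.10 ✓.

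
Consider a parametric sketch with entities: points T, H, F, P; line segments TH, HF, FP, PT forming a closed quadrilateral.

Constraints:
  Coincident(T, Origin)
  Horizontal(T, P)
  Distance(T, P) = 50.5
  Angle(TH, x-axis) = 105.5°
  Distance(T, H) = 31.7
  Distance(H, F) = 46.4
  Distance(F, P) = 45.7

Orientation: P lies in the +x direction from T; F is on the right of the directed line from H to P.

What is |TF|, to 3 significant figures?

14.9

T is at the origin; T and P share the same y with |TP| = 50.5 and P in +x, so P = (50.5, 0). TH runs at 105.5° with |TH| = 31.7, so H = (-8.47, 30.5). F is determined by |HF| = 46.4 and |FP| = 45.7 together: it lies at the intersection of circle(H, 46.4) and circle(P, 45.7). With |HP| = 66.4, the foot of the radical line on HP is 33.7 from H and the perpendicular offset is √(46.4² − 33.7²) = 31.9. Taking the right-of-HP solution: F = (6.77, -13.3).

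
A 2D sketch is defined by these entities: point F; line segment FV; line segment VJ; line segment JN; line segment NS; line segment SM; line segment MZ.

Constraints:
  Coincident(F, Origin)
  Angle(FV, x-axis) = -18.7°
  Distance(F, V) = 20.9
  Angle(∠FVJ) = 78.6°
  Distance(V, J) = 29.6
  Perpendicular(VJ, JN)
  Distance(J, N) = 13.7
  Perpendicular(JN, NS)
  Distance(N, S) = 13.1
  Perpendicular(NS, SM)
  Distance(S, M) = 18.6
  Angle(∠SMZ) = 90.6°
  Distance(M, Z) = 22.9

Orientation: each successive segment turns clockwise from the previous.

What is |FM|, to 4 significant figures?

28.24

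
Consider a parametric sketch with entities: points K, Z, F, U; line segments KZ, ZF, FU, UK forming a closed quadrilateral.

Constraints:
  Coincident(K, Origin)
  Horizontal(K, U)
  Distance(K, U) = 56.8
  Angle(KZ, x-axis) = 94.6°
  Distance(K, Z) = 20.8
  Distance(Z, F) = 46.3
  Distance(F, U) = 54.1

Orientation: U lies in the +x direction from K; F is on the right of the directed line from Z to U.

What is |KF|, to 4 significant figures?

25.88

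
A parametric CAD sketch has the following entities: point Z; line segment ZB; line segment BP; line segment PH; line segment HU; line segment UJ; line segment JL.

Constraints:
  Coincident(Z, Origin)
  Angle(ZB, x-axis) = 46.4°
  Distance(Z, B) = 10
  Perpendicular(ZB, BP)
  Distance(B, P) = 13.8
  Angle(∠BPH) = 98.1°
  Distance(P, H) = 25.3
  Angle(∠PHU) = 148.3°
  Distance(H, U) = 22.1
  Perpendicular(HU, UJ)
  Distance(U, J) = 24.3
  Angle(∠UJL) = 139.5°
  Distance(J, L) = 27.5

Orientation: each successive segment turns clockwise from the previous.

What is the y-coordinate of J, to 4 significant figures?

-9.035

∠PHU = 148.3° gives HU at -157.2° from the x-axis; with |HU| = 22.1, U = (-18.18, -31.44). The perpendicularity gives UJ at right angles to HU, so UJ runs at 112.8°; with |UJ| = 24.3, J = (-27.59, -9.035). So J.y = -9.035.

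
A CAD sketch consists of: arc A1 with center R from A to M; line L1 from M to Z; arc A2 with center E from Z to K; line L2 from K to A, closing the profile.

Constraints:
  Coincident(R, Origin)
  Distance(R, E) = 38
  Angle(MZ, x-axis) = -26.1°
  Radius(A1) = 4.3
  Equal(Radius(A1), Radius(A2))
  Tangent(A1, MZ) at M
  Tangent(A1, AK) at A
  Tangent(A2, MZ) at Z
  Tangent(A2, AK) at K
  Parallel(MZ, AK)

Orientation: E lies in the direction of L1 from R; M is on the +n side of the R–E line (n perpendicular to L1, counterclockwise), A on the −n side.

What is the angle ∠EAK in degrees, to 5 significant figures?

6.4560°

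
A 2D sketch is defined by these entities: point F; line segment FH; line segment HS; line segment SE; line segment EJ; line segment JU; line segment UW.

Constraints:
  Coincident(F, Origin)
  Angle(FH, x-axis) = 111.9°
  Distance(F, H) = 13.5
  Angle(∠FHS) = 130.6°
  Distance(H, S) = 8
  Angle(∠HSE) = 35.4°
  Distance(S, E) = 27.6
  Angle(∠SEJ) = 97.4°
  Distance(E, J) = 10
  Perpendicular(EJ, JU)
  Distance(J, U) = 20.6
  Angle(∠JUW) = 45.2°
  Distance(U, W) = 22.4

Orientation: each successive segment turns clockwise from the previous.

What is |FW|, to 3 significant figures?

7.03

EJ ⟂ JU, so JU runs at 105°; with |JU| = 20.6, U = (-12.6, 9.51). ∠JUW = 45.2° gives UW at -29.5° from the x-axis; with |UW| = 22.4, W = (6.87, -1.52). Then |FW| = |W − F| = 7.03.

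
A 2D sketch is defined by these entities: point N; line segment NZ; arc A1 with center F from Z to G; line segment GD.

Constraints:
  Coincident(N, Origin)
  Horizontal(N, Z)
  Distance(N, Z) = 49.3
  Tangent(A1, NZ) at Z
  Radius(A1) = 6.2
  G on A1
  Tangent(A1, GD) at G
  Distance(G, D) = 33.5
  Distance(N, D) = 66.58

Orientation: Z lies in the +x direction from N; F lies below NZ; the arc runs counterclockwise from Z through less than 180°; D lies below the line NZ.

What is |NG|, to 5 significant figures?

44.107

N is at the origin; N and Z share the same y with |NZ| = 49.3 and Z on the +x side, so Z = (49.300, 0.0000). The tangent condition forces FZ to be normal to NZ, so F = Z + (0, -6.2) = (49.300, -6.2000). Since FG ⟂ GD (tangency), |FD| = √(6.2² + 33.5²) = 34.069 regardless of where G sits on A1. So D lies on both circle(N, 66.58) and circle(F, 34.069); the below-NZ intersection is D = (53.190, -40.046). G is the foot of the tangent from D: G = (43.372, -8.0171).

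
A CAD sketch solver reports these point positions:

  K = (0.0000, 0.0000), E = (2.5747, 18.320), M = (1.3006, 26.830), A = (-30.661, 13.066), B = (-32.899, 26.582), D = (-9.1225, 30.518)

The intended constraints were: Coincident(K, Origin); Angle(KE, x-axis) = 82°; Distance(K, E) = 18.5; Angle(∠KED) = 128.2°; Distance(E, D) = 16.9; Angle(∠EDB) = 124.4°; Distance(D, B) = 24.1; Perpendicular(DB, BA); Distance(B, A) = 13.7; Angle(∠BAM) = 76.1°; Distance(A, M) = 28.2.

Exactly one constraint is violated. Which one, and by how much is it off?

Distance(A, M) = 28.2 — off by 6.60.

K = (0.00, 0.00) ✓; KE at 82.00° ✓; |KE| = 18.50 ✓; ∠KED = 128.2° ✓; |ED| = 16.90 ✓; ∠EDB = 124.4° ✓; |DB| = 24.10 ✓; ∠(DB, BA) = 90.00° ✓; |BA| = 13.70 ✓; ∠BAM = 76.10° ✓; |AM| = 34.80 ✗.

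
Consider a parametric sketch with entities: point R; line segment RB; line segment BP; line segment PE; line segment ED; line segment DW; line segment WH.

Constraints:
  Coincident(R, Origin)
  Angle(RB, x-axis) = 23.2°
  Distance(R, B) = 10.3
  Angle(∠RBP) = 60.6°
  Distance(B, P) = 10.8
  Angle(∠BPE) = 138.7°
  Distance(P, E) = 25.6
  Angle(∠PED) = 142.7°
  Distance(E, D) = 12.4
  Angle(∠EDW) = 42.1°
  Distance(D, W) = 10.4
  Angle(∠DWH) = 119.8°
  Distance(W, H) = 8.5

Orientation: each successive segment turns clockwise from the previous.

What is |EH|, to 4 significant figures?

5.504

R is at the origin; RB runs at 23.2° with length 10.3, so B = (9.467, 4.058). ∠RBP = 60.6° gives BP at -96.20° from the x-axis; with |BP| = 10.8, P = (8.301, -6.679). ∠BPE = 138.7° gives PE at -137.5° from the x-axis; with |PE| = 25.6, E = (-10.57, -23.97). ∠PED = 142.7° gives ED at -174.8° from the x-axis; with |ED| = 12.4, D = (-22.92, -25.10). ∠EDW = 42.1° gives DW at 47.30° from the x-axis; with |DW| = 10.4, W = (-15.87, -17.46). ∠DWH = 119.8° gives WH at -12.90° from the x-axis; with |WH| = 8.5, H = (-7.584, -19.35). Then |EH| = |H − E| = 5.504.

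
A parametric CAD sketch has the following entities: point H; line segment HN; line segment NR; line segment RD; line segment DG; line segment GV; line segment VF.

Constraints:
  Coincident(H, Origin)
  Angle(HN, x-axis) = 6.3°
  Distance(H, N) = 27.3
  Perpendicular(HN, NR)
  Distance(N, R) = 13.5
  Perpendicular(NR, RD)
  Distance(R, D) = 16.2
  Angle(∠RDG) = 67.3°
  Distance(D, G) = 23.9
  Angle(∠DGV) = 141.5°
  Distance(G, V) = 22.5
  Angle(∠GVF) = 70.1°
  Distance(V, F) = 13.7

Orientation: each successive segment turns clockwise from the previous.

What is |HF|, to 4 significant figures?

42.56

∠DGV = 141.5° gives GV at 35.10° from the x-axis; with |GV| = 22.5, V = (37.67, 23.66). ∠GVF = 70.1° gives VF at -74.80° from the x-axis; with |VF| = 13.7, F = (41.26, 10.44). Then |HF| = |F − H| = 42.56.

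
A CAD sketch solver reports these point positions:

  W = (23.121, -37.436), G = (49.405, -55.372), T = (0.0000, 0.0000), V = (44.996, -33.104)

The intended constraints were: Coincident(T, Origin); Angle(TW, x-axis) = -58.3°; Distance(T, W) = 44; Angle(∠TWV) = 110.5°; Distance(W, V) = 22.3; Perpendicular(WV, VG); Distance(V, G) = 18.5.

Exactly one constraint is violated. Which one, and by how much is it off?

Distance(V, G) = 18.5 — off by 4.20.

T = (0.00, 0.00) ✓; TW at -58.30° ✓; |TW| = 44.00 ✓; ∠TWV = 110.5° ✓; |WV| = 22.30 ✓; ∠(WV, VG) = 90.00° ✓; |VG| = 22.70 ✗.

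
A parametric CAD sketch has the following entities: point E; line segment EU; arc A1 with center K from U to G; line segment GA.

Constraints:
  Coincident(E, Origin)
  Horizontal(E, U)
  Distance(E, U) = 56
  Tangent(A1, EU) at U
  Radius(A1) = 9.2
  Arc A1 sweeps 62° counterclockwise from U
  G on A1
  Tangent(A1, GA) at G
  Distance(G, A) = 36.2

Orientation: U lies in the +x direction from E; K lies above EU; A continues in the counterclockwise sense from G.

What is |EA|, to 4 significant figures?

89.09

On A1, U sits at bearing -90° from K; a 62° counterclockwise sweep puts G at bearing -28°, so G = K + 9.2·(cos -28°, sin -28°) = (64.12, 4.881). The tangent condition forces KG to be normal to GA, so GA runs along (−sin -28°, cos -28°); with |GA| = 36.2, A = (81.12, 36.84). Then |EA| = |A − E| = 89.09.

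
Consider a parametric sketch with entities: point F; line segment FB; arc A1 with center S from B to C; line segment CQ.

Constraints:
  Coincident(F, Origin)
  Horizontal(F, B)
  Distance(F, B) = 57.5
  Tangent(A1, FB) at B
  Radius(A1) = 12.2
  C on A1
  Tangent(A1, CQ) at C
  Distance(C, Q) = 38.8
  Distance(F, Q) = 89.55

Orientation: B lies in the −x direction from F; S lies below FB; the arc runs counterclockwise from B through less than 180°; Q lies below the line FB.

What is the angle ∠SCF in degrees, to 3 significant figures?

16.6°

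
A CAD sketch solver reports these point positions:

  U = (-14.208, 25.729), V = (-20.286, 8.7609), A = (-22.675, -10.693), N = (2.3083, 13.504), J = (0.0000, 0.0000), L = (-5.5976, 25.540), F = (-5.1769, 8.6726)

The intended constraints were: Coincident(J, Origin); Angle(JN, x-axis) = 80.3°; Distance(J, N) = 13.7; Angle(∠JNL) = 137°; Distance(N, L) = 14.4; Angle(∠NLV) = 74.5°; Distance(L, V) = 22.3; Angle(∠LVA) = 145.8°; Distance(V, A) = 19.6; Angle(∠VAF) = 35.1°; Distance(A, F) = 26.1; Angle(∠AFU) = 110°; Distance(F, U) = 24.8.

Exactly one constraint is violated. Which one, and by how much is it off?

Distance(F, U) = 24.8 — off by 5.50.

J = (0.00, 0.00) ✓; JN at 80.30° ✓; |JN| = 13.70 ✓; ∠JNL = 137.0° ✓; |NL| = 14.40 ✓; ∠NLV = 74.50° ✓; |LV| = 22.30 ✓; ∠LVA = 145.8° ✓; |VA| = 19.60 ✓; ∠VAF = 35.10° ✓; |AF| = 26.10 ✓; ∠AFU = 110.0° ✓; |FU| = 19.30 ✗.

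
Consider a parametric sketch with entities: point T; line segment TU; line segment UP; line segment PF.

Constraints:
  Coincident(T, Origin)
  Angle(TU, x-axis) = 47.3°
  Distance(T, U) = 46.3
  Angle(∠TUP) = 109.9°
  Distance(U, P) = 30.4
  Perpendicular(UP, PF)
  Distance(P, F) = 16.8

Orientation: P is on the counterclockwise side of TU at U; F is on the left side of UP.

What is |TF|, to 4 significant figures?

53.34

T is at the origin; TU runs at 47.3° with length 46.3, so U = 46.3·(cos 47.3°, sin 47.3°) = (31.40, 34.03). ∠TUP = 109.9°, so UP runs at 47.3° + (180° − 109.9°) = 117.4° from the x-axis; with |UP| = 30.4, P = U + 30.4·(cos 117.4°, sin 117.4°) = (17.41, 61.02). UP ⟂ PF; with |PF| = 16.8 on the left of UP, F = P + 16.8·(-0.8878, -0.4602) = (2.493, 53.28). Then |TF| = |F − T| = 53.34.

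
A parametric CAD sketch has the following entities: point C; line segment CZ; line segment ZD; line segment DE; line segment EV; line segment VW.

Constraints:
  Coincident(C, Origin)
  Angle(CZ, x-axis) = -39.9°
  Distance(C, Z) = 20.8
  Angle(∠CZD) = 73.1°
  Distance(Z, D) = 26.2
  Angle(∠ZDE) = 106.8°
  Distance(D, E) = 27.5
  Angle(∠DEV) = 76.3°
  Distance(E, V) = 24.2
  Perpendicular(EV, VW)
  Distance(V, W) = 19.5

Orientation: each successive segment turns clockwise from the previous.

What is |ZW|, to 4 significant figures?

12.10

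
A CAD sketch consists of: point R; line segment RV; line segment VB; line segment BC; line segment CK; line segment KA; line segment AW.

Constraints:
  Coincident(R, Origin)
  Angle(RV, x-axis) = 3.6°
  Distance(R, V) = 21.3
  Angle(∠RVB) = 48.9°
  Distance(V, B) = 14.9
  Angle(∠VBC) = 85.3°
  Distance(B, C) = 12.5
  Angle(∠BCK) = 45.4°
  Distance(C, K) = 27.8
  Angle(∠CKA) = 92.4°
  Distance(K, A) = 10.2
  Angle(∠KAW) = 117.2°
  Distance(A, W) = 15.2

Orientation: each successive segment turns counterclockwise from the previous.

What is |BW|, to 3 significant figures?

10.8

R is at the origin; RV runs at 3.6° with length 21.3, so V = (21.3, 1.34). ∠RVB = 48.9° gives VB at 135° from the x-axis; with |VB| = 14.9, B = (10.8, 11.9). ∠VBC = 85.3° gives BC at -131° from the x-axis; with |BC| = 12.5, C = (2.64, 2.44). ∠BCK = 45.4° gives CK at 4.00° from the x-axis; with |CK| = 27.8, K = (30.4, 4.38). ∠CKA = 92.4° gives KA at 91.6° from the x-axis; with |KA| = 10.2, A = (30.1, 14.6). ∠KAW = 117.2° gives AW at 154° from the x-axis; with |AW| = 15.2, W = (16.4, 21.1). Then |BW| = |W − B| = 10.8.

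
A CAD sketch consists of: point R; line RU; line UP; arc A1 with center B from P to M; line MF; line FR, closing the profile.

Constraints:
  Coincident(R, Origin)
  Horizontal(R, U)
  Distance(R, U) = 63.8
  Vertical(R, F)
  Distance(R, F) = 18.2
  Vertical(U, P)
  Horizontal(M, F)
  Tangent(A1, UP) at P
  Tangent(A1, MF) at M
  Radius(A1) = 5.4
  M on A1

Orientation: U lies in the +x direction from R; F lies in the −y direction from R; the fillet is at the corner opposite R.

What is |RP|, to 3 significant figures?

65.1

R is at the origin; R and U share the same y with |RU| = 63.8 and U on the +x side, so U = (63.8, 0.00). RF is vertical with |RF| = 18.2 and F on the −y side, so F = (0.00, -18.2). The virtual corner opposite R is at (63.8, -18.2). Tangency of A1 to UP means the radius BP is perpendicular to UP and the tangent condition forces BM to be normal to MF, with radius 5.4, so the center B sits 5.4 in from both sides at B = (58.4, -12.8). That places the tangent points at P = (63.8, -12.8) on UP and M = (58.4, -18.2) on MF. Then |RP| = |P − R| = 65.1.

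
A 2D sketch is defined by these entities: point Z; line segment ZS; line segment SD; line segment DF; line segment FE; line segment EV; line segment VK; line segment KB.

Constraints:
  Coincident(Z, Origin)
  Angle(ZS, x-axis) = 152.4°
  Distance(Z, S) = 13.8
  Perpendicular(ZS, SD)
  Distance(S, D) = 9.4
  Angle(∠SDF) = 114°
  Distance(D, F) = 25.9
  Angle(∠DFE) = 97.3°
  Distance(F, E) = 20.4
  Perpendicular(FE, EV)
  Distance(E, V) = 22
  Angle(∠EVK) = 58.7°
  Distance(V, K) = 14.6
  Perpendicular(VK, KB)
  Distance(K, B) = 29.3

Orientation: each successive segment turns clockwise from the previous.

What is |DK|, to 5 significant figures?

15.904

Z is at the origin; ZS runs at 152.4° with length 13.8, so S = (-12.230, 6.3935). ZS ⟂ SD, so SD runs at 62.400°; with |SD| = 9.4, D = (-7.8746, 14.724). ∠SDF = 114.0° gives DF at -3.6000° from the x-axis; with |DF| = 25.9, F = (17.974, 13.098). ∠DFE = 97.3° gives FE at -86.300° from the x-axis; with |FE| = 20.4, E = (19.291, -7.2600). FE ⟂ EV, so EV runs at -176.30°; with |EV| = 22.0, V = (-2.6634, -8.6797). ∠EVK = 58.7° gives VK at 62.400° from the x-axis; with |VK| = 14.6, K = (4.1007, 4.2589). Then |DK| = |K − D| = 15.904.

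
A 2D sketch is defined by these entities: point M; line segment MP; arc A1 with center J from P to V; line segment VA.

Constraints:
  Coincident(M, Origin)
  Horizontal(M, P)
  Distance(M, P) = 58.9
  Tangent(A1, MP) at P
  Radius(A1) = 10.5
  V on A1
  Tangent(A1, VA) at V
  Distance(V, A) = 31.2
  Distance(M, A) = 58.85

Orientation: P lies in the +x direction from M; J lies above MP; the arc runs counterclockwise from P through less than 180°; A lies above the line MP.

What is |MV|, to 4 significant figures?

68.57

M is at the origin; M and P share the same y with |MP| = 58.9 and P on the +x side, so P = (58.90, 0.000). Tangency of A1 to MP means the radius JP is perpendicular to MP, so J = P + (0, 10.5) = (58.90, 10.50). Since JV ⟂ VA (tangency), |JA| = √(10.5² + 31.2²) = 32.92 regardless of where V sits on A1. So A lies on both circle(M, 58.85) and circle(J, 32.92); the above-MP intersection is A = (43.53, 39.61). V is the foot of the tangent from A: V = (66.14, 18.11).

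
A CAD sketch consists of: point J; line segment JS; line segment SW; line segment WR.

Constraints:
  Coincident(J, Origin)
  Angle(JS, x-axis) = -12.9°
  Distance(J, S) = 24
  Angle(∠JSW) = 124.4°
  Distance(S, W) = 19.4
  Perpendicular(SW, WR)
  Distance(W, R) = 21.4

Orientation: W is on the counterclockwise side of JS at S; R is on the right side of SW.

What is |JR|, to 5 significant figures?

52.763

∠JSW = 124.4°, so SW runs at -12.9° + (180° − 124.4°) = 42.700° from the x-axis; with |SW| = 19.4, W = S + 19.4·(cos 42.700°, sin 42.700°) = (37.652, 7.7983). SW is perpendicular to WR; with |WR| = 21.4 on the right of SW, R = W + 21.4·(0.67816, -0.73491) = (52.164, -7.9289). Then |JR| = |R − J| = 52.763.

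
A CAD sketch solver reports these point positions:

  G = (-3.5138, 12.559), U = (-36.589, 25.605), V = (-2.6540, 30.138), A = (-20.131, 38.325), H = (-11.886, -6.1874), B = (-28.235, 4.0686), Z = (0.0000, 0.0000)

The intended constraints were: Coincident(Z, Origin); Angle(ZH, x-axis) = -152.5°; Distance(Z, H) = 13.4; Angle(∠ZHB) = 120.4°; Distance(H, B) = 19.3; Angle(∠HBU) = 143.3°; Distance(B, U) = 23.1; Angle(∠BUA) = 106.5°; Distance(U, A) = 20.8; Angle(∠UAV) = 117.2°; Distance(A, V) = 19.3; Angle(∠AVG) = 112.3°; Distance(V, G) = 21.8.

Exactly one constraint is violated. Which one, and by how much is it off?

Distance(V, G) = 21.8 — off by 4.20.

Z = (0.00, 0.00) ✓; ZH at -152.5° ✓; |ZH| = 13.40 ✓; ∠ZHB = 120.4° ✓; |HB| = 19.30 ✓; ∠HBU = 143.3° ✓; |BU| = 23.10 ✓; ∠BUA = 106.5° ✓; |UA| = 20.80 ✓; ∠UAV = 117.2° ✓; |AV| = 19.30 ✓; ∠AVG = 112.3° ✓; |VG| = 17.60 ✗.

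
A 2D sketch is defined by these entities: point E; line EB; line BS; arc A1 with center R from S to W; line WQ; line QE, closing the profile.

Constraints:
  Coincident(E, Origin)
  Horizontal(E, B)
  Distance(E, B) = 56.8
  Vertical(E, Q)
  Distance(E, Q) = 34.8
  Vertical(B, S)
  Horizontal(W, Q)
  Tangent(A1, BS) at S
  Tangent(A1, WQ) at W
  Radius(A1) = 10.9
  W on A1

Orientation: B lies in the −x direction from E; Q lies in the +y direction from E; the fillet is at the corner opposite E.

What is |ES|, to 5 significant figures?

61.623

The virtual corner opposite E is at (-56.800, 34.800). Since A1 is tangent to BS there, RS ⟂ BS and the tangent condition forces RW to be normal to WQ, with radius 10.9, so the center R sits 10.9 in from both sides at R = (-45.900, 23.900). That places the tangent points at S = (-56.800, 23.900) on BS and W = (-45.900, 34.800) on WQ. Then |ES| = |S − E| = 61.623.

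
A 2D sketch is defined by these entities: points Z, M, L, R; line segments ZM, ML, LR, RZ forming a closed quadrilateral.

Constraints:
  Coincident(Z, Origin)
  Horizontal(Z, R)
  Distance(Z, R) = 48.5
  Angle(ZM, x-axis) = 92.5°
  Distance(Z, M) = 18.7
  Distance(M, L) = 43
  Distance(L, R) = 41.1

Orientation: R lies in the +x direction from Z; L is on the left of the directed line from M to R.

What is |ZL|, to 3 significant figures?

54.0

Checks: |ML| = 43.00 ✓; |LR| = 41.10 ✓.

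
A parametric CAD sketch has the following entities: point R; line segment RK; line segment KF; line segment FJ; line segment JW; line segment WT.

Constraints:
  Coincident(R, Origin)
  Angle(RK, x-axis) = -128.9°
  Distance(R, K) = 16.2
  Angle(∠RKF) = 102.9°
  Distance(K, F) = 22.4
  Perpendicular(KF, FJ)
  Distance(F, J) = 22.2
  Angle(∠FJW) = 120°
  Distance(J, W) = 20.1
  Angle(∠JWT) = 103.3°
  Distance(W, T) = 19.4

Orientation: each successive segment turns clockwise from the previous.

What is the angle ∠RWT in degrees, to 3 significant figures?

15.7°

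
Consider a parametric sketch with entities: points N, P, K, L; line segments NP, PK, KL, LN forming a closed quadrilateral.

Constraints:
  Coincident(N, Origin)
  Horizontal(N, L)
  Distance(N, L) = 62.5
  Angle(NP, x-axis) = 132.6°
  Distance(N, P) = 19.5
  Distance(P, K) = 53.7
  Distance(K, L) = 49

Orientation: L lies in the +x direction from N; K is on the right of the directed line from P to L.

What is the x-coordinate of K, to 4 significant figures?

21.41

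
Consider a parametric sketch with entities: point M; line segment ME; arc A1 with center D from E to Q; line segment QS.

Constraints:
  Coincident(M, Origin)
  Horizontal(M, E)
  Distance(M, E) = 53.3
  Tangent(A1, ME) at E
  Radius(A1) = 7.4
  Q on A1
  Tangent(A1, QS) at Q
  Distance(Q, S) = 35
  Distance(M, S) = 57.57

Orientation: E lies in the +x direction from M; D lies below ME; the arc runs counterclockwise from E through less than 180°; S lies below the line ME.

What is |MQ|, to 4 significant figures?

46.41

Checks: |DQ| = 7.400 ✓; ∠(DQ, QS) = 90.00° ✓; |QS| = 35.00 ✓; |MS| = 57.57 ✓.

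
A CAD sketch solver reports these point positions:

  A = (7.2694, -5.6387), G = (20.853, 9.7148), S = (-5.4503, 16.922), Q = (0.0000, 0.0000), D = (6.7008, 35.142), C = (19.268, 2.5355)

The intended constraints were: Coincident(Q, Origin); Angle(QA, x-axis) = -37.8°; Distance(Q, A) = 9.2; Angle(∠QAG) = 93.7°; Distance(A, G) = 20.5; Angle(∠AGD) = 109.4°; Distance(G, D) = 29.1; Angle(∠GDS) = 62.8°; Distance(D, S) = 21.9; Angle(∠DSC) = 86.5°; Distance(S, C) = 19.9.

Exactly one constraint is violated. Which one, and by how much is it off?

Distance(S, C) = 19.9 — off by 8.70.

Q = (0.00, 0.00) ✓; QA at -37.80° ✓; |QA| = 9.200 ✓; ∠QAG = 93.70° ✓; |AG| = 20.50 ✓; ∠AGD = 109.4° ✓; |GD| = 29.10 ✓; ∠GDS = 62.80° ✓; |DS| = 21.90 ✓; ∠DSC = 86.50° ✓; |SC| = 28.60 ✗.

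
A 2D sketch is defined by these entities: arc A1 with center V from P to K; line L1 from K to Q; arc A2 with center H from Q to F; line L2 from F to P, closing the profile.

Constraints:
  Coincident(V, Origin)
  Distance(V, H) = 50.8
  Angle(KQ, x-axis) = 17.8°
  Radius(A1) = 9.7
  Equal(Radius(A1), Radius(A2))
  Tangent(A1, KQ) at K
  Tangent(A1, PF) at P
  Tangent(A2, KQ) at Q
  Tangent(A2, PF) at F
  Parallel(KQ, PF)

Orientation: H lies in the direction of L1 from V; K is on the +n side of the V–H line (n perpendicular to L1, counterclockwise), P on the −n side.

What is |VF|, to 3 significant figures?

51.7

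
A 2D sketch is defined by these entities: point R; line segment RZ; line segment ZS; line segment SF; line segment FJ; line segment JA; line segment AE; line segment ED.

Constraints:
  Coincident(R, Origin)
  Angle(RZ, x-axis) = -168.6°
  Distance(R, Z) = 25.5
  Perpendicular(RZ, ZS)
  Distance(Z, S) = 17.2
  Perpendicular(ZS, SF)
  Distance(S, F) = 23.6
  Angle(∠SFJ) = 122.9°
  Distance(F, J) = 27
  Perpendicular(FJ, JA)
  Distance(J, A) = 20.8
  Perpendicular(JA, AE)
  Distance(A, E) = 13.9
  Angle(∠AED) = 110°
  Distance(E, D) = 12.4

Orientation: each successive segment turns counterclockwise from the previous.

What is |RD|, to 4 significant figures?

6.761

R is at the origin; RZ runs at -168.6° with length 25.5, so Z = (-25.00, -5.040). RZ is perpendicular to ZS, so ZS runs at -78.60°; with |ZS| = 17.2, S = (-21.60, -21.90). ZS is perpendicular to SF, so SF runs at 11.40°; with |SF| = 23.6, F = (1.537, -17.24). ∠SFJ = 122.9° gives FJ at 68.50° from the x-axis; with |FJ| = 27.0, J = (11.43, 7.885). The perpendicularity gives JA at right angles to FJ, so JA runs at 158.5°; with |JA| = 20.8, A = (-7.920, 15.51). The perpendicularity gives AE at right angles to JA, so AE runs at -111.5°; with |AE| = 13.9, E = (-13.01, 2.575). ∠AED = 110.0° gives ED at -41.50° from the x-axis; with |ED| = 12.4, D = (-3.727, -5.641). Then |RD| = |D − R| = 6.761.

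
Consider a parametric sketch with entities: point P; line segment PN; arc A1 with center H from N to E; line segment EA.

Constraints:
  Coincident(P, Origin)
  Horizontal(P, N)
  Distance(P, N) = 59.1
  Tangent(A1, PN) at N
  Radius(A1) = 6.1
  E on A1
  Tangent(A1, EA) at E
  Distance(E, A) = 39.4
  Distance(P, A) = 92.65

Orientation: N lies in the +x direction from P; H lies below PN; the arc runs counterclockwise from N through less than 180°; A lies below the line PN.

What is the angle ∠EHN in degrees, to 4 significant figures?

139.9°

P is at the origin; PN is horizontal with |PN| = 59.1 and N on the +x side, so N = (59.10, 0.000). The tangent condition forces HN to be normal to PN, so H = N + (0, -6.1) = (59.10, -6.100). Since HE ⟂ EA (tangency), |HA| = √(6.1² + 39.4²) = 39.87 regardless of where E sits on A1. So A lies on both circle(P, 92.65) and circle(H, 39.87); the below-PN intersection is A = (85.31, -36.14). E is the foot of the tangent from A: E = (55.17, -10.77).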